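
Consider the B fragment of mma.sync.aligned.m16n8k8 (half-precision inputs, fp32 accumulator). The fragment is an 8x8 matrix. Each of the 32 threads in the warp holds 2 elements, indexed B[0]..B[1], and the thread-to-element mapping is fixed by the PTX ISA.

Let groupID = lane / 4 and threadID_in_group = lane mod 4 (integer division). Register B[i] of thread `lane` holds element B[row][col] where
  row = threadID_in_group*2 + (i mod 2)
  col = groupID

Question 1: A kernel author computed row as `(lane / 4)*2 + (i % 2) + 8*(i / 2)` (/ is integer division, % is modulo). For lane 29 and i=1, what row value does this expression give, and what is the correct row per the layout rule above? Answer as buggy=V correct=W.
buggy=15 correct=3

`(lane / 4)*2 + (i % 2) + 8*(i / 2)`[29,1]⇒15
lane 29⇒29/4=7, 29 mod 4=1
i=1  r:2·1+1⇒3  c:7
row: 15 vs 3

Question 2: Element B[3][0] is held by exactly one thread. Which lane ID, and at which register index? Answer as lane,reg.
c=0⇒gr=0  r=3⇒th=1,odd=1
L=0*4+1=1  i=1=1

1,1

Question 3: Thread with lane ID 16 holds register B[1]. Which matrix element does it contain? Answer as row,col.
1,4

16: grp=4,tig=0
[1] (0*2+1,4) = (1,4)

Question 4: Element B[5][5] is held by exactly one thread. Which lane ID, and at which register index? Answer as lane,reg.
22,1

c:5=>grp=5  r:5=>tig=2,lo=1
L=5*4+2=22  i=1=1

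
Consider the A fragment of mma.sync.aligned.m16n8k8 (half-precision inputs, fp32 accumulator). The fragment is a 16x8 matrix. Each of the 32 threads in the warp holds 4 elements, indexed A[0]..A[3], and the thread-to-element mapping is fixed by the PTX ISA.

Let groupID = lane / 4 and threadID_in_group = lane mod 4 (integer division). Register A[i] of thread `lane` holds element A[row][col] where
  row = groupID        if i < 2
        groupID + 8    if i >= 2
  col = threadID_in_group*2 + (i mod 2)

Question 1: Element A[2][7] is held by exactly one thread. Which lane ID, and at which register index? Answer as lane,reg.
r=2⇒gr=2,Rb=0  c=7⇒th=3,odd=1
L=2*4+3=11  i=0*2+1=1

11,1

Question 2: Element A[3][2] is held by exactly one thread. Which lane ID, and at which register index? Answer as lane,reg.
13,0

r=3→G=3,rhi=0  c=2→T=1,p=0
L=3*4+1=13  i=0*2+0=0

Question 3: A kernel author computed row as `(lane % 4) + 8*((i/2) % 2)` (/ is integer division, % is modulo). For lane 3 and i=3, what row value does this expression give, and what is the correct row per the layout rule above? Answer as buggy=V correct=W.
buggy=11 correct=8

`(lane % 4) + 8*((i/2) % 2)`[3,3]→11
L=3→G=3>>2=0, T=3&3=3
[3]→row 0+8=8  col 3·2+1=7
row: 11 vs 8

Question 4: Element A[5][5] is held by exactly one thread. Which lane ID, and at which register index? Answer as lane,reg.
r:5=>grp=5,rB=0  c:5=>tig=2,lo=1
L=5*4+2=22  i=0*2+1=1

22,1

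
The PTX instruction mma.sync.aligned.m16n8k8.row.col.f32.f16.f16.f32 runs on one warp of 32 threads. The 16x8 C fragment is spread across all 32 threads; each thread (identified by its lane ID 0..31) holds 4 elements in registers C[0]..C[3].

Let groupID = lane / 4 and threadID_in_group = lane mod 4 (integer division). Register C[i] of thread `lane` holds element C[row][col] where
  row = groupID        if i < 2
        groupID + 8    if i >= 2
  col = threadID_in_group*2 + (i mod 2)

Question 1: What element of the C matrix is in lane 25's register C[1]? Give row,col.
25: G=6,T=1
[1] (6+0,1*2+1) = (6,3)

6,3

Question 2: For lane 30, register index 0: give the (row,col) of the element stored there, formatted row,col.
7,4

lane 30: grp=7 (30/4), tig=2 (30%4)
i=0: r=7+0=7, c=2*2+0=4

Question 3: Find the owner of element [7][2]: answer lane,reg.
r: 7->gid=7,r8=0  c: 2->tid=1,i&1=0
L=7*4+1=29  i=0*2+0=0

29,0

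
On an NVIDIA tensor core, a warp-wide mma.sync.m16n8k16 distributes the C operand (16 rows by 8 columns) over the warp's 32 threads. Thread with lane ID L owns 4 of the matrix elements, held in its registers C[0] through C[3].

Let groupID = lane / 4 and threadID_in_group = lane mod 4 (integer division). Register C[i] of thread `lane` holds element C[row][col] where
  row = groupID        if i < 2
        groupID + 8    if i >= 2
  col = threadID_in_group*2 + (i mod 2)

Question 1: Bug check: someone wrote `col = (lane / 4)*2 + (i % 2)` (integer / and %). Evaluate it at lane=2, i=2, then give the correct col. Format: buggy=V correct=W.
`(lane / 4)*2 + (i % 2)`[2,2]→0
2: G=0,T=2
[2] (0+8,2*2+0) = (8,4)
col: 0 vs 4

buggy=0 correct=4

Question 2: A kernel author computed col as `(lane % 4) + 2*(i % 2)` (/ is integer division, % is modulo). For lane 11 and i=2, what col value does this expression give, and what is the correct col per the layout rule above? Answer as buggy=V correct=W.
`(lane % 4) + 2*(i % 2)`[11,2]->3
lane 11: gid=2 (11/4), tid=3 (11%4)
i=2: r=2+8=10, c=3*2+0=6
col: 3 vs 6

buggy=3 correct=6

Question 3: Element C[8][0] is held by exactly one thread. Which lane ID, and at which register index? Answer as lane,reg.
0,2

r=8→G=0,rhi=1  c=0→T=0,p=0
L=0*4+0=0  i=1*2+0=2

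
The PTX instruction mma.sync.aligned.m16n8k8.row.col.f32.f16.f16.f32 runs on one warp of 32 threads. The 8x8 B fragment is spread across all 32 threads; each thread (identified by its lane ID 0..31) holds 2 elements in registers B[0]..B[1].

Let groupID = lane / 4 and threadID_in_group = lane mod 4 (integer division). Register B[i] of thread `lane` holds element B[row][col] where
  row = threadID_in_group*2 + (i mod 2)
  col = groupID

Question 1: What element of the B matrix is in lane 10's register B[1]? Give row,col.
10: grp=2,tig=2
[1] (2*2+1,2) = (5,2)

5,2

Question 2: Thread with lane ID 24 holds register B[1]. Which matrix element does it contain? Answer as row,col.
1,6

L=24=>grp=24>>2=6, tig=24&3=0
[1]=>row 0·2+1=1  col grp=6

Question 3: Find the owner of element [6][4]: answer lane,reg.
c=4→G=4  r=6→T=3,p=0
L=4*4+3=19  i=0=0

19,0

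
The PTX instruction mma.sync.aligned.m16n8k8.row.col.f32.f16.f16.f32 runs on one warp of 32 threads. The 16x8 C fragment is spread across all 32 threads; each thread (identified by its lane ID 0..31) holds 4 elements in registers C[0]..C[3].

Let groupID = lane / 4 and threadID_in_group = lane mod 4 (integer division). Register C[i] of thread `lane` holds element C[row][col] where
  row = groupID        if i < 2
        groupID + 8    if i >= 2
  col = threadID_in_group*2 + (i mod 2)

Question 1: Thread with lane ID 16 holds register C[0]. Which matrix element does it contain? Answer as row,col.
4,0

lane 16→16/4=4, 16 mod 4=0
i=0  r:4+0→4  c:2·0+0→0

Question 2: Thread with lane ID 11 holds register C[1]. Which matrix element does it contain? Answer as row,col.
2,7

lane 11=>11/4=2, 11 mod 4=3
i=1  r:2+0=>2  c:2·3+1=>7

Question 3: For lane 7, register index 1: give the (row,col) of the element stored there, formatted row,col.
lane 7⇒7/4=1, 7 mod 4=3
i=1  r:1+0⇒1  c:2·3+1⇒7

1,7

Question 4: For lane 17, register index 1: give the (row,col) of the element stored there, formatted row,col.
4,3

L=17->g=17>>2=4, t=17&3=1
[1]->row 4+0=4  col 1·2+1=3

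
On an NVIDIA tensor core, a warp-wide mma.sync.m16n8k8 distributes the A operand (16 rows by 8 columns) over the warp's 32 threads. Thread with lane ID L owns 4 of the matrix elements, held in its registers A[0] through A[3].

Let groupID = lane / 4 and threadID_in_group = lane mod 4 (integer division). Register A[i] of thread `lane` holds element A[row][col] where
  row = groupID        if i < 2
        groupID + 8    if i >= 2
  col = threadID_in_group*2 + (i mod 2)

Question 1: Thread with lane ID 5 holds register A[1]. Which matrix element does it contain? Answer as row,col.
1,3

5: gr=1,th=1
[1] (1+0,1*2+1) = (1,3)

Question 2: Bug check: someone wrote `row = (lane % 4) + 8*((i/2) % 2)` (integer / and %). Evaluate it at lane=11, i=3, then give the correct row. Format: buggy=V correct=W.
`(lane % 4) + 8*((i/2) % 2)`[11,3]→11
lane 11→11/4=2, 11 mod 4=3
i=3  r:2+8→10  c:2·3+1→7
row: 11 vs 10

buggy=11 correct=10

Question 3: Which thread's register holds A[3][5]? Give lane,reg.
14,1

r: 3->gid=3,r8=0  c: 5->tid=2,i&1=1
L=3*4+2=14  i=0*2+1=1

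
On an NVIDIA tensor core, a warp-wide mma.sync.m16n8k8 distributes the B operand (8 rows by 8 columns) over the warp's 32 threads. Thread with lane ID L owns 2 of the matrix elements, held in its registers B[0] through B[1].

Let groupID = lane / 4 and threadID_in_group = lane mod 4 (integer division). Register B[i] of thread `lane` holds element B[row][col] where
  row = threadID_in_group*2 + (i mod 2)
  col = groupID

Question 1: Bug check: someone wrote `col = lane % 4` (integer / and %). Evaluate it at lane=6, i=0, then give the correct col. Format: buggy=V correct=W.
`lane % 4`[6,0]→2
lane 6→6/4=1, 6 mod 4=2
i=0  r:2·2+0→4  c:1
col: 2 vs 1

buggy=2 correct=1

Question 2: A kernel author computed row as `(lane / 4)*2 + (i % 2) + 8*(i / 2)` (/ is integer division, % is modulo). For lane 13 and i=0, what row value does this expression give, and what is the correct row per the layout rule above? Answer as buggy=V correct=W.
`(lane / 4)*2 + (i % 2) + 8*(i / 2)`[13,0]->6
lane 13: g=3 (13/4), t=1 (13%4)
i=0: r=1*2+0=2, c=g=3
row: 6 vs 2

buggy=6 correct=2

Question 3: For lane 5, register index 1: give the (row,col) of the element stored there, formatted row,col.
lane 5: gr=1 (5/4), th=1 (5%4)
i=1: r=1*2+1=3, c=gr=1

3,1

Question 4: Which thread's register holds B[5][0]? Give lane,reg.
c:0=>grp=0  r:5=>tig=2,lo=1
L=0*4+2=2  i=1=1

2,1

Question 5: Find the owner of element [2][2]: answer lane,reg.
c=2→G=2  r=2→T=1,p=0
L=2*4+1=9  i=0=0

9,0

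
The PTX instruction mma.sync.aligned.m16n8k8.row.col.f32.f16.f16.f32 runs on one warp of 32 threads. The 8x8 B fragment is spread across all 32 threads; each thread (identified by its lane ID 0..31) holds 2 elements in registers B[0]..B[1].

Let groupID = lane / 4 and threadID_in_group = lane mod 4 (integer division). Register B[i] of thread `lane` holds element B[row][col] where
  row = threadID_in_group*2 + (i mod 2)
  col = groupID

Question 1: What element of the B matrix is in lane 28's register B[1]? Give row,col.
1,7

L=28⇒gr=28>>2=7, th=28&3=0
[1]⇒row 0·2+1=1  col gr=7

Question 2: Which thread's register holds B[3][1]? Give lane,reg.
5,1

c=1->g=1  r=3->t=1,b0=1
L=1*4+1=5  i=1=1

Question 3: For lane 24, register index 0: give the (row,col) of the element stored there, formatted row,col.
0,6

24: grp=6,tig=0
[0] (0*2+0,6) = (0,6)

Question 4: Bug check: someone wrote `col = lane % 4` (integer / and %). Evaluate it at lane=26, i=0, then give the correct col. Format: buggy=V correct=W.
buggy=2 correct=6

`lane % 4`[26,0]->2
lane 26->26/4=6, 26 mod 4=2
i=0  r:2·2+0->4  c:6
col: 2 vs 6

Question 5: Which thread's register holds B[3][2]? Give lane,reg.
c:2=>grp=2  r:3=>tig=1,lo=1
L=2*4+1=9  i=1=1

9,1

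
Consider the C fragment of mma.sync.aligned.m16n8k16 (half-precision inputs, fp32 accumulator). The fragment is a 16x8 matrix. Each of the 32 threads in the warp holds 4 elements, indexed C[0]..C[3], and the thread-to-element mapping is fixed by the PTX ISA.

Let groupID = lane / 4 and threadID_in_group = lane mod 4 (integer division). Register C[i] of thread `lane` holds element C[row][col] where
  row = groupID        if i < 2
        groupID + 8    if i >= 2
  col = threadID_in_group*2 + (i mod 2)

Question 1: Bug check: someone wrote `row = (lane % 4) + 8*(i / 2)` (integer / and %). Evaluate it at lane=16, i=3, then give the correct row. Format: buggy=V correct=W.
buggy=8 correct=12

`(lane % 4) + 8*(i / 2)`[16,3]->8
L=16->g=16>>2=4, t=16&3=0
[3]->row 4+8=12  col 0·2+1=1
row: 8 vs 12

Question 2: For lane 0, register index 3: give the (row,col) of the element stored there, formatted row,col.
L=0→G=0>>2=0, T=0&3=0
[3]→row 0+8=8  col 0·2+1=1

8,1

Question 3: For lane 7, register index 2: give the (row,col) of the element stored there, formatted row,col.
9,6

lane 7: grp=1 (7/4), tig=3 (7%4)
i=2: r=1+8=9, c=3*2+0=6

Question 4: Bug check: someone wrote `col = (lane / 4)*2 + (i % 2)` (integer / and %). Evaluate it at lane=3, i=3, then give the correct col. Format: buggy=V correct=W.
`(lane / 4)*2 + (i % 2)`[3,3]=>1
3: grp=0,tig=3
[3] (0+8,3*2+1) = (8,7)
col: 1 vs 7

buggy=1 correct=7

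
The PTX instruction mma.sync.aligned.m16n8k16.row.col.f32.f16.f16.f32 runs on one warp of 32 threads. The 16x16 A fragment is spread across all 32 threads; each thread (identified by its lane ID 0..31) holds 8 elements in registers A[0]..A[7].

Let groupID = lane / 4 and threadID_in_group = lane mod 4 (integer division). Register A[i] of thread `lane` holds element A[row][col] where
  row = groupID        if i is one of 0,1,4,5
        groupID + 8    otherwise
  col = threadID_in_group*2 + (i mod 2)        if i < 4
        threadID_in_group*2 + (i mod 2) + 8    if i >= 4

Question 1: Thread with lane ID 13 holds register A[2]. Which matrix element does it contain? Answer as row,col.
L=13→G=13>>2=3, T=13&3=1
[2]→row 3+8=11  col 1·2+0+0=2

11,2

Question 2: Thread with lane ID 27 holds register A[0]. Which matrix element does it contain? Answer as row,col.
6,6

lane 27→27/4=6, 27 mod 4=3
i=0  r:6+0→6  c:2·3+0+0→6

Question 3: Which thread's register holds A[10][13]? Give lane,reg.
r:10=>grp=2,rB=1  c:13=>cB=1,tig=2,lo=1
L=2*4+2=10  i=1*4+1*2+1=7

10,7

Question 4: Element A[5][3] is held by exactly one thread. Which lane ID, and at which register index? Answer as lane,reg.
21,1

r=5→G=5,rhi=0  c=3→chi=0,T=1,p=1
L=5*4+1=21  i=0*4+0*2+1=1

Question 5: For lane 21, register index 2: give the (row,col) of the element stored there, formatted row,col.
L=21->g=21>>2=5, t=21&3=1
[2]->row 5+8=13  col 1·2+0+0=2

13,2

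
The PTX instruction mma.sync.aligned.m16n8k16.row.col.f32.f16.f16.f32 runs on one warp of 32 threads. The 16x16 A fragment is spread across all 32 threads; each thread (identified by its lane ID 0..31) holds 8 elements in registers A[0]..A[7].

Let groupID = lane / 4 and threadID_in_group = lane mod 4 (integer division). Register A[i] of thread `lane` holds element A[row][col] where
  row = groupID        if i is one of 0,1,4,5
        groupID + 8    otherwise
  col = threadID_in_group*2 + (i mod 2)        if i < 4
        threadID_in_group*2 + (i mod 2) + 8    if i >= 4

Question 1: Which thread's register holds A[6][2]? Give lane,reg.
r: 6->gid=6,r8=0  c: 2->c8=0,tid=1,i&1=0
L=6*4+1=25  i=0*4+0*2+0=0

25,0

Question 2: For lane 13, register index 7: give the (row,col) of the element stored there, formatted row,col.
11,11

lane 13: grp=3 (13/4), tig=1 (13%4)
i=7: r=3+8=11, c=1*2+1+8=11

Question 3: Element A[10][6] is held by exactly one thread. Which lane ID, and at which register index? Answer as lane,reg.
11,2

r=10→G=2,rhi=1  c=6→chi=0,T=3,p=0
L=2*4+3=11  i=0*4+1*2+0=2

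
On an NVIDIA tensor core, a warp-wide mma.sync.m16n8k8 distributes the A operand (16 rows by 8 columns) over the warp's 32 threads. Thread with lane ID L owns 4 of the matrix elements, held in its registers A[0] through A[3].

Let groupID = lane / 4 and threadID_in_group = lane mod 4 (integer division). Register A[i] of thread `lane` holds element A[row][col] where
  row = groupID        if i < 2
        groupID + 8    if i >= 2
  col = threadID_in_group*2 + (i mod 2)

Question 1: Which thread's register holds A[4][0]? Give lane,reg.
16,0

r=4⇒gr=4,Rb=0  c=0⇒th=0,odd=0
L=4*4+0=16  i=0*2+0=0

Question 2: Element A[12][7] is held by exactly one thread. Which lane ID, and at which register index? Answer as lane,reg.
r=12->g=4,rb=1  c=7->t=3,b0=1
L=4*4+3=19  i=1*2+1=3

19,3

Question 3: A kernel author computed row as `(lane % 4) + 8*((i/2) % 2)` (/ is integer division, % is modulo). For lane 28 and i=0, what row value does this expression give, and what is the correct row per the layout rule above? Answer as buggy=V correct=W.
`(lane % 4) + 8*((i/2) % 2)`[28,0]⇒0
L=28⇒gr=28>>2=7, th=28&3=0
[0]⇒row 7+0=7  col 0·2+0=0
row: 0 vs 7

buggy=0 correct=7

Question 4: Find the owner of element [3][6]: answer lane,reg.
r: 3->gid=3,r8=0  c: 6->tid=3,i&1=0
L=3*4+3=15  i=0*2+0=0

15,0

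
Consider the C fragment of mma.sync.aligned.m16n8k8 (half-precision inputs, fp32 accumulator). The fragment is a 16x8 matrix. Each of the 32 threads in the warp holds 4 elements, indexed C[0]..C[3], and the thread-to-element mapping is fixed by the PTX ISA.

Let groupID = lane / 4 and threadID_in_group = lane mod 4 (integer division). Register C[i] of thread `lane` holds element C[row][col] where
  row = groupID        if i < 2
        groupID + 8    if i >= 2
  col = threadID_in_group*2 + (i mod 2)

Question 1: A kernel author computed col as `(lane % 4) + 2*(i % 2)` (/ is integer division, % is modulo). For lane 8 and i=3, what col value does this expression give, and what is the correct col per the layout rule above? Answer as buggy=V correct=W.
`(lane % 4) + 2*(i % 2)`[8,3]=>2
lane 8=>8/4=2, 8 mod 4=0
i=3  r:2+8=>10  c:2·0+1=>1
col: 2 vs 1

buggy=2 correct=1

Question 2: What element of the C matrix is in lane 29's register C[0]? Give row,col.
29: grp=7,tig=1
[0] (7+0,1*2+0) = (7,2)

7,2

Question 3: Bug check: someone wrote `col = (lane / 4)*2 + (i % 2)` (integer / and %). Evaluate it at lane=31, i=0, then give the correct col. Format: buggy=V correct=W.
buggy=14 correct=6

`(lane / 4)*2 + (i % 2)`[31,0]->14
L=31->g=31>>2=7, t=31&3=3
[0]->row 7+0=7  col 3·2+0=6
col: 14 vs 6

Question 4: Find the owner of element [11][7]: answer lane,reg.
r=11⇒gr=3,Rb=1  c=7⇒th=3,odd=1
L=3*4+3=15  i=1*2+1=3

15,3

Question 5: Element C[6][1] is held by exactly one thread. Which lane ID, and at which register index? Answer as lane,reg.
24,1

r=6⇒gr=6,Rb=0  c=1⇒th=0,odd=1
L=6*4+0=24  i=0*2+1=1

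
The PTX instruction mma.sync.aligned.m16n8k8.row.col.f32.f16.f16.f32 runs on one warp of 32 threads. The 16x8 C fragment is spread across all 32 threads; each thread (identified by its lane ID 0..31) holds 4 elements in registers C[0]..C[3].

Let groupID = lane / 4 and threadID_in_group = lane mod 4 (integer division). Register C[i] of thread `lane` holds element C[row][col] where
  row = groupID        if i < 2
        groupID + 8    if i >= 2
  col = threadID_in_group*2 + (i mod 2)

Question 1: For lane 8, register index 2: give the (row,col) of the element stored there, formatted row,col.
10,0

L=8=>grp=8>>2=2, tig=8&3=0
[2]=>row 2+8=10  col 0·2+0=0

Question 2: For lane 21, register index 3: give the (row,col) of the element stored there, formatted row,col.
lane 21⇒21/4=5, 21 mod 4=1
i=3  r:5+8⇒13  c:2·1+1⇒3

13,3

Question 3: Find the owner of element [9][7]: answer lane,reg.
r=9->g=1,rb=1  c=7->t=3,b0=1
L=1*4+3=7  i=1*2+1=3

7,3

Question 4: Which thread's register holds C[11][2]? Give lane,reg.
r=11→G=3,rhi=1  c=2→T=1,p=0
L=3*4+1=13  i=1*2+0=2

13,2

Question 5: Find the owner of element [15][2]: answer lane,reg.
29,2

r: 15->gid=7,r8=1  c: 2->tid=1,i&1=0
L=7*4+1=29  i=1*2+0=2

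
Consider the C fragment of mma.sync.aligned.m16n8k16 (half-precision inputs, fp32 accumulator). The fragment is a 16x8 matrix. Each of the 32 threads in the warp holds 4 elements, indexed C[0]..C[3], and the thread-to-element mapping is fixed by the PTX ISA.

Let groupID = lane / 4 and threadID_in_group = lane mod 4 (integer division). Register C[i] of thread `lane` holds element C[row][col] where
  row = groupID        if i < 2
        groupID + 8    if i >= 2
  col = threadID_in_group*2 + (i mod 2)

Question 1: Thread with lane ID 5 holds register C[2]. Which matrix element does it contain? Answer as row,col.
9,2

lane 5=>5/4=1, 5 mod 4=1
i=2  r:1+8=>9  c:2·1+0=>2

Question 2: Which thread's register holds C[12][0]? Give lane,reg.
r=12->g=4,rb=1  c=0->t=0,b0=0
L=4*4+0=16  i=1*2+0=2

16,2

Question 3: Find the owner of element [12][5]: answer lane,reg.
18,3

r:12=>grp=4,rB=1  c:5=>tig=2,lo=1
L=4*4+2=18  i=1*2+1=3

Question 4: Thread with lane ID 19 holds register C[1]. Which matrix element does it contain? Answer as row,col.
lane 19: gr=4 (19/4), th=3 (19%4)
i=1: r=4+0=4, c=3*2+1=7

4,7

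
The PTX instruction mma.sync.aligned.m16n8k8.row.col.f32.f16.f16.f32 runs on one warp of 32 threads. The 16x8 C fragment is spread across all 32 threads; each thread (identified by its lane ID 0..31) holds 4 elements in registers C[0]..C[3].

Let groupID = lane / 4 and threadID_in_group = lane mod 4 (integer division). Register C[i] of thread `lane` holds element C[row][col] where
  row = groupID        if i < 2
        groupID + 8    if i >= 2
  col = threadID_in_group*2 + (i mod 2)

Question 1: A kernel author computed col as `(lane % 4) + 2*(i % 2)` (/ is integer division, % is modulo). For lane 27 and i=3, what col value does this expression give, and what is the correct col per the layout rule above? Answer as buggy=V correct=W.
`(lane % 4) + 2*(i % 2)`[27,3]⇒5
L=27⇒gr=27>>2=6, th=27&3=3
[3]⇒row 6+8=14  col 3·2+1=7
col: 5 vs 7

buggy=5 correct=7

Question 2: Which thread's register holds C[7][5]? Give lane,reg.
30,1

r=7->g=7,rb=0  c=5->t=2,b0=1
L=7*4+2=30  i=0*2+1=1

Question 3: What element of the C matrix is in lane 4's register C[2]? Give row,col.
9,0

lane 4: gid=1 (4/4), tid=0 (4%4)
i=2: r=1+8=9, c=0*2+0=0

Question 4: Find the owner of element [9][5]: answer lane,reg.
r=9→G=1,rhi=1  c=5→T=2,p=1
L=1*4+2=6  i=1*2+1=3

6,3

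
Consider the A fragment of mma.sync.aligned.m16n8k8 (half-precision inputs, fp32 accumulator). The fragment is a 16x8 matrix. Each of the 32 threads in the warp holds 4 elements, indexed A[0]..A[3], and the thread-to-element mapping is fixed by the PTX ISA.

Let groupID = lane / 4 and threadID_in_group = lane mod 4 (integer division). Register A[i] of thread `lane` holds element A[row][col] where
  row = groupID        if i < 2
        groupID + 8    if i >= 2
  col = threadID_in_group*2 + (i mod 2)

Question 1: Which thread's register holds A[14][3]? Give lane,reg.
r=14⇒gr=6,Rb=1  c=3⇒th=1,odd=1
L=6*4+1=25  i=1*2+1=3

25,3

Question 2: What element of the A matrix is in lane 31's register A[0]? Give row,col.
7,6

L=31->g=31>>2=7, t=31&3=3
[0]->row 7+0=7  col 3·2+0=6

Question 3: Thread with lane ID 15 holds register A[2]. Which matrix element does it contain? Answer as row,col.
15: G=3,T=3
[2] (3+8,3*2+0) = (11,6)

11,6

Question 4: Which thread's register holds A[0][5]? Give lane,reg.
2,1

r=0->g=0,rb=0  c=5->t=2,b0=1
L=0*4+2=2  i=0*2+1=1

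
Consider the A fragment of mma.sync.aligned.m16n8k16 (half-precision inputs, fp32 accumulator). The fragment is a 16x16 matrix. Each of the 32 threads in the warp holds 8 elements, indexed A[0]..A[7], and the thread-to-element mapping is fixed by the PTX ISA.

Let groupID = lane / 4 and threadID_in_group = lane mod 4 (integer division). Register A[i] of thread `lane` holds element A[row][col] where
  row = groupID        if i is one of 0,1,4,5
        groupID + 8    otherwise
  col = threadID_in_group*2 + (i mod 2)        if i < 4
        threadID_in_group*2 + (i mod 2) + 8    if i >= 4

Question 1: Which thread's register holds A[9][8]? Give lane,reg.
4,6

r: 9->gid=1,r8=1  c: 8->c8=1,tid=0,i&1=0
L=1*4+0=4  i=1*4+1*2+0=6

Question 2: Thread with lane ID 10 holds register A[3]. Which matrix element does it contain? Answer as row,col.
lane 10: G=2 (10/4), T=2 (10%4)
i=3: r=2+8=10, c=2*2+1+0=5

10,5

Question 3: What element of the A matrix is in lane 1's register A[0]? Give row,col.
0,2

L=1->gid=1>>2=0, tid=1&3=1
[0]->row 0+0=0  col 1·2+0+0=2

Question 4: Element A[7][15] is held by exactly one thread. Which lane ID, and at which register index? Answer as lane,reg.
r=7⇒gr=7,Rb=0  c=15⇒Cb=1,th=3,odd=1
L=7*4+3=31  i=1*4+0*2+1=5

31,5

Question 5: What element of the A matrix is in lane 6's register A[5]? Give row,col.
1,13

L=6->gid=6>>2=1, tid=6&3=2
[5]->row 1+0=1  col 2·2+1+8=13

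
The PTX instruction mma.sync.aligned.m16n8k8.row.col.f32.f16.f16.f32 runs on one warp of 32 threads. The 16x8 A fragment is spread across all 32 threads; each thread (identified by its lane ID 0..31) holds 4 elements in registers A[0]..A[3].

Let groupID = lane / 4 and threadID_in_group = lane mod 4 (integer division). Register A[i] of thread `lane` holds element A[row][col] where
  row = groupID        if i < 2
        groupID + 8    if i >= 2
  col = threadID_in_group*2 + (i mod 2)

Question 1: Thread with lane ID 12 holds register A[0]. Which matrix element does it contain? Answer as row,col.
3,0

lane 12⇒12/4=3, 12 mod 4=0
i=0  r:3+0⇒3  c:2·0+0⇒0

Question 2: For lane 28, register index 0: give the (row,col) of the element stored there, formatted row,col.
7,0

28: gid=7,tid=0
[0] (7+0,0*2+0) = (7,0)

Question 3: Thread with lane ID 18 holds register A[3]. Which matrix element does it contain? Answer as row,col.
12,5

lane 18: gr=4 (18/4), th=2 (18%4)
i=3: r=4+8=12, c=2*2+1=5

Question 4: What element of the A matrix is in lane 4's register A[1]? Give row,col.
lane 4: grp=1 (4/4), tig=0 (4%4)
i=1: r=1+0=1, c=0*2+1=1

1,1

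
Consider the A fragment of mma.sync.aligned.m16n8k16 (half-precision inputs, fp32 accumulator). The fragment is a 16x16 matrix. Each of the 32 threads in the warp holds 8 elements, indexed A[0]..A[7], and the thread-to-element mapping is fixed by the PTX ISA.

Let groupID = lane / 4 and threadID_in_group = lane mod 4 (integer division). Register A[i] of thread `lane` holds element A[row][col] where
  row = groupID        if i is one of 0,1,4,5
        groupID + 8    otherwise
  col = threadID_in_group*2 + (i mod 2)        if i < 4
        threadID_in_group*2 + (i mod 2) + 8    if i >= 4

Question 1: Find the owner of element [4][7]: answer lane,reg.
19,1

r=4→G=4,rhi=0  c=7→chi=0,T=3,p=1
L=4*4+3=19  i=0*4+0*2+1=1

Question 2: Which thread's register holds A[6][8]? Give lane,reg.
24,4

r: 6->gid=6,r8=0  c: 8->c8=1,tid=0,i&1=0
L=6*4+0=24  i=1*4+0*2+0=4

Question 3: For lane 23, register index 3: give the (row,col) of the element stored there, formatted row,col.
13,7

L=23->gid=23>>2=5, tid=23&3=3
[3]->row 5+8=13  col 3·2+1+0=7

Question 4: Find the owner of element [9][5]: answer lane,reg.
6,3

r:9=>grp=1,rB=1  c:5=>cB=0,tig=2,lo=1
L=1*4+2=6  i=0*4+1*2+1=3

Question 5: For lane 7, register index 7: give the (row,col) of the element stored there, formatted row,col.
lane 7=>7/4=1, 7 mod 4=3
i=7  r:1+8=>9  c:2·3+1+8=>15

9,15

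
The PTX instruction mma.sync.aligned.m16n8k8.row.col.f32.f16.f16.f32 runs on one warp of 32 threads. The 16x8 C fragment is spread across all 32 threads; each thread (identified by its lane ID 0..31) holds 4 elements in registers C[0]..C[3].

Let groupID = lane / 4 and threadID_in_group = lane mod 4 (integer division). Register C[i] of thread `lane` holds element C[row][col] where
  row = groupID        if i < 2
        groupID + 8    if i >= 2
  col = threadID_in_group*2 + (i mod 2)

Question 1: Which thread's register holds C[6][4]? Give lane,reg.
26,0

r=6->g=6,rb=0  c=4->t=2,b0=0
L=6*4+2=26  i=0*2+0=0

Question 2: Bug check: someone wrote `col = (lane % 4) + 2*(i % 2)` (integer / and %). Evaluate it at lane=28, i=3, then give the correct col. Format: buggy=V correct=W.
buggy=2 correct=1

`(lane % 4) + 2*(i % 2)`[28,3]⇒2
lane 28⇒28/4=7, 28 mod 4=0
i=3  r:7+8⇒15  c:2·0+1⇒1
col: 2 vs 1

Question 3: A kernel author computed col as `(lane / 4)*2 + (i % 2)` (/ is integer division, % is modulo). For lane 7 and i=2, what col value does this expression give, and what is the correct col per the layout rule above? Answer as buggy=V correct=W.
`(lane / 4)*2 + (i % 2)`[7,2]->2
L=7->g=7>>2=1, t=7&3=3
[2]->row 1+8=9  col 3·2+0=6
col: 2 vs 6

buggy=2 correct=6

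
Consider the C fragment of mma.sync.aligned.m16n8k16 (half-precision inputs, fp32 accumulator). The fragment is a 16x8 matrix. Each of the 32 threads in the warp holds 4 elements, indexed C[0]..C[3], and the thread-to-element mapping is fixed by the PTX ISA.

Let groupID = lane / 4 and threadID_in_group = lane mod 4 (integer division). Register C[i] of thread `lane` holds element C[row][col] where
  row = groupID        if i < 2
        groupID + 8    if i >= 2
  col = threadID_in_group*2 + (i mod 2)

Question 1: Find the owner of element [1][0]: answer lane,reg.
r=1⇒gr=1,Rb=0  c=0⇒th=0,odd=0
L=1*4+0=4  i=0*2+0=0

4,0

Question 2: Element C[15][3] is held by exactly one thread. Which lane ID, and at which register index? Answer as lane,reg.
r=15->g=7,rb=1  c=3->t=1,b0=1
L=7*4+1=29  i=1*2+1=3

29,3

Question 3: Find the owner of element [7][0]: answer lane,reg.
r=7⇒gr=7,Rb=0  c=0⇒th=0,odd=0
L=7*4+0=28  i=0*2+0=0

28,0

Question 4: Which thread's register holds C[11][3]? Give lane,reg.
r:11=>grp=3,rB=1  c:3=>tig=1,lo=1
L=3*4+1=13  i=1*2+1=3

13,3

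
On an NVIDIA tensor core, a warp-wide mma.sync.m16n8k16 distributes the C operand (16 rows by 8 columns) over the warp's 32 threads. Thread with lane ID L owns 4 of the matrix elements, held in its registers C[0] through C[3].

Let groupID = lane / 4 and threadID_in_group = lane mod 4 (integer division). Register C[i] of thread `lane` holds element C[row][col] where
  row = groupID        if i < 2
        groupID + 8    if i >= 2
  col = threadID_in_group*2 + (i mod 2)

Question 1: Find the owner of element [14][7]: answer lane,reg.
27,3

r=14->g=6,rb=1  c=7->t=3,b0=1
L=6*4+3=27  i=1*2+1=3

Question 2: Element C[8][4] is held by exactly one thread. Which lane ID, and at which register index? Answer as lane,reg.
r=8->g=0,rb=1  c=4->t=2,b0=0
L=0*4+2=2  i=1*2+0=2

2,2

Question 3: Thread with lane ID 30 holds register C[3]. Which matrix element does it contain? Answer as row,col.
lane 30: grp=7 (30/4), tig=2 (30%4)
i=3: r=7+8=15, c=2*2+1=5

15,5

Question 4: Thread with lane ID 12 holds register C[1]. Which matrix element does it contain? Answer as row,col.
12: grp=3,tig=0
[1] (3+0,0*2+1) = (3,1)

3,1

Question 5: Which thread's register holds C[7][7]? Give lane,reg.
31,1

r: 7->gid=7,r8=0  c: 7->tid=3,i&1=1
L=7*4+3=31  i=0*2+1=1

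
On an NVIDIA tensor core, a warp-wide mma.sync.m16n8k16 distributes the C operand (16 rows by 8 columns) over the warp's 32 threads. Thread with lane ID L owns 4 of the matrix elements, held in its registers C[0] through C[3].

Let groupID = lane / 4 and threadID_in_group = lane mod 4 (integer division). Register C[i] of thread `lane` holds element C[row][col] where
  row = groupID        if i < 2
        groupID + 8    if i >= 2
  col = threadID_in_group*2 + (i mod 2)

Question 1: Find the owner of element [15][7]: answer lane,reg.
r: 15->gid=7,r8=1  c: 7->tid=3,i&1=1
L=7*4+3=31  i=1*2+1=3

31,3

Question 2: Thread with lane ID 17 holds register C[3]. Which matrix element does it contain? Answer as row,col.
12,3

17: gid=4,tid=1
[3] (4+8,1*2+1) = (12,3)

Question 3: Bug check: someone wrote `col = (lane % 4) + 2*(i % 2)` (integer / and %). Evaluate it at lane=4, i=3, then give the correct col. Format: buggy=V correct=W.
`(lane % 4) + 2*(i % 2)`[4,3]=>2
lane 4: grp=1 (4/4), tig=0 (4%4)
i=3: r=1+8=9, c=0*2+1=1
col: 2 vs 1

buggy=2 correct=1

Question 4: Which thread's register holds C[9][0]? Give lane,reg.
r=9→G=1,rhi=1  c=0→T=0,p=0
L=1*4+0=4  i=1*2+0=2

4,2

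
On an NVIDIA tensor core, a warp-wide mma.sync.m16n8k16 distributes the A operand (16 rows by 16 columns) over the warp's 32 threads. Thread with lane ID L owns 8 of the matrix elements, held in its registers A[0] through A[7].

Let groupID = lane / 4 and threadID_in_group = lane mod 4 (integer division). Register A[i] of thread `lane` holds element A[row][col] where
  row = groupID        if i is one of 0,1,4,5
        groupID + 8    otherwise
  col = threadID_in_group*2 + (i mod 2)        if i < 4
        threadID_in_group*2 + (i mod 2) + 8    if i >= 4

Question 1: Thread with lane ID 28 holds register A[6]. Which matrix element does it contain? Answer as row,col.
L=28->gid=28>>2=7, tid=28&3=0
[6]->row 7+8=15  col 0·2+0+8=8

15,8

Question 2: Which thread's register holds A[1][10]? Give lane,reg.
r:1=>grp=1,rB=0  c:10=>cB=1,tig=1,lo=0
L=1*4+1=5  i=1*4+0*2+0=4

5,4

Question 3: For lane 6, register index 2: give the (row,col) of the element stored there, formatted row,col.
9,4

lane 6: gr=1 (6/4), th=2 (6%4)
i=2: r=1+8=9, c=2*2+0+0=4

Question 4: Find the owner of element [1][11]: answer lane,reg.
r:1=>grp=1,rB=0  c:11=>cB=1,tig=1,lo=1
L=1*4+1=5  i=1*4+0*2+1=5

5,5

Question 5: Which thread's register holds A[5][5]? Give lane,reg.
r=5→G=5,rhi=0  c=5→chi=0,T=2,p=1
L=5*4+2=22  i=0*4+0*2+1=1

22,1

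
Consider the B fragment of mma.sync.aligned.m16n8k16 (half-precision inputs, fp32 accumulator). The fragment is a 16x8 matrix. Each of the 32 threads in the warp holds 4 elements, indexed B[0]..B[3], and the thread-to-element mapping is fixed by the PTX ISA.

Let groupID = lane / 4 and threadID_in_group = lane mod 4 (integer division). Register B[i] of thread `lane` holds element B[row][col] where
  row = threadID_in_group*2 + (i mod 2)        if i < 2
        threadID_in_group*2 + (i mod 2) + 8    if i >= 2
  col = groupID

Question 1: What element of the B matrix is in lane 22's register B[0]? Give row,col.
4,5

22: gid=5,tid=2
[0] (2*2+0+0,5) = (4,5)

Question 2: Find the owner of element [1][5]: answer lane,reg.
c=5→G=5  r=1→rhi=0,T=0,p=1
L=5*4+0=20  i=0*2+1=1

20,1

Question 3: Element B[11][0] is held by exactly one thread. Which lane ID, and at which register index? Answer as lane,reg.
1,3

c=0->g=0  r=11->rb=1,t=1,b0=1
L=0*4+1=1  i=1*2+1=3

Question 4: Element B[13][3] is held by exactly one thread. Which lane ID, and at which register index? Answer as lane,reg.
14,3

c: 3->gid=3  r: 13->r8=1,tid=2,i&1=1
L=3*4+2=14  i=1*2+1=3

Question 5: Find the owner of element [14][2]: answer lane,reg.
11,2

c=2->g=2  r=14->rb=1,t=3,b0=0
L=2*4+3=11  i=1*2+0=2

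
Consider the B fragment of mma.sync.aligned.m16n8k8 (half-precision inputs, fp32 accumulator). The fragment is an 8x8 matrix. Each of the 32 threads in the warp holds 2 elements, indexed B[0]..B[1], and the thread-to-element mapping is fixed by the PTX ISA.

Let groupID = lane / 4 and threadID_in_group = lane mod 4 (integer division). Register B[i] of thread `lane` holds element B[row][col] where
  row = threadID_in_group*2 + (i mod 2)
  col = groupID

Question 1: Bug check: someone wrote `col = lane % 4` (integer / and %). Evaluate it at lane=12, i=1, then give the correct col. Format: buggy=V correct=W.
buggy=0 correct=3

`lane % 4`[12,1]->0
lane 12->12/4=3, 12 mod 4=0
i=1  r:2·0+1->1  c:3
col: 0 vs 3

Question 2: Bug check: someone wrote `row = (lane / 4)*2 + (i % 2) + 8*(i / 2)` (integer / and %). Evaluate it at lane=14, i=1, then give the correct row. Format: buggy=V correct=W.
buggy=7 correct=5

`(lane / 4)*2 + (i % 2) + 8*(i / 2)`[14,1]⇒7
lane 14⇒14/4=3, 14 mod 4=2
i=1  r:2·2+1⇒5  c:3
row: 7 vs 5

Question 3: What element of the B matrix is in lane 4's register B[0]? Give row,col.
0,1

4: g=1,t=0
[0] (0*2+0,1) = (0,1)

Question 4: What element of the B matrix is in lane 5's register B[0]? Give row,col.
5: gid=1,tid=1
[0] (1*2+0,1) = (2,1)

2,1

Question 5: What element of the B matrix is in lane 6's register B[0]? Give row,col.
lane 6→6/4=1, 6 mod 4=2
i=0  r:2·2+0→4  c:1

4,1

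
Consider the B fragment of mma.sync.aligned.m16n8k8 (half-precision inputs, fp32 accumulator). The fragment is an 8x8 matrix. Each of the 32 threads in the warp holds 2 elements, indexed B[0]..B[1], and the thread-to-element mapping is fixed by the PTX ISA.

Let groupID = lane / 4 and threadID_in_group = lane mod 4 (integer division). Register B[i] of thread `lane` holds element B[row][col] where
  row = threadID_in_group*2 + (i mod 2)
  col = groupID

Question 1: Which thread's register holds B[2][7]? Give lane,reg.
29,0

c:7=>grp=7  r:2=>tig=1,lo=0
L=7*4+1=29  i=0=0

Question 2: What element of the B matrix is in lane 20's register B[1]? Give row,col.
L=20→G=20>>2=5, T=20&3=0
[1]→row 0·2+1=1  col G=5

1,5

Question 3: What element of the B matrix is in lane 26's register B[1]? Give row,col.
5,6

L=26->g=26>>2=6, t=26&3=2
[1]->row 2·2+1=5  col g=6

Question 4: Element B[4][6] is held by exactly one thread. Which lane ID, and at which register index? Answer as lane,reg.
26,0

c=6⇒gr=6  r=4⇒th=2,odd=0
L=6*4+2=26  i=0=0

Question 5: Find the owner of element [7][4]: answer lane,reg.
c: 4->gid=4  r: 7->tid=3,i&1=1
L=4*4+3=19  i=1=1

19,1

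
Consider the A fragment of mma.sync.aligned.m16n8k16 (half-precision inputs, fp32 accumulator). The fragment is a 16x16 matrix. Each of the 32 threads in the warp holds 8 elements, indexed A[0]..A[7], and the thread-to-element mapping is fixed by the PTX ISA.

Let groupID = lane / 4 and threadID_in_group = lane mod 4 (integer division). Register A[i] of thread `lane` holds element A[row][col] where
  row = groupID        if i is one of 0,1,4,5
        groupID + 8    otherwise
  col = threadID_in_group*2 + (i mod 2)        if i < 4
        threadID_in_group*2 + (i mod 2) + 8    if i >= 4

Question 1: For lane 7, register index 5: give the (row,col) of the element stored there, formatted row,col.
L=7→G=7>>2=1, T=7&3=3
[5]→row 1+0=1  col 3·2+1+8=15

1,15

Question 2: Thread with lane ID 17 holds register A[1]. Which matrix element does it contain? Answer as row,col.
4,3

17: grp=4,tig=1
[1] (4+0,1*2+1+0) = (4,3)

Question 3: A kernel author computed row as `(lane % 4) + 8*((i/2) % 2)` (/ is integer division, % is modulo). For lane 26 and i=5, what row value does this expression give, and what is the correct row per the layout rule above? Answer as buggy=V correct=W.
`(lane % 4) + 8*((i/2) % 2)`[26,5]→2
lane 26: G=6 (26/4), T=2 (26%4)
i=5: r=6+0=6, c=2*2+1+8=13
row: 2 vs 6

buggy=2 correct=6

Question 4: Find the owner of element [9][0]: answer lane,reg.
4,2

r=9->g=1,rb=1  c=0->cb=0,t=0,b0=0
L=1*4+0=4  i=0*4+1*2+0=2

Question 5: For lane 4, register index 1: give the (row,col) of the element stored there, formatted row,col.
1,1

L=4=>grp=4>>2=1, tig=4&3=0
[1]=>row 1+0=1  col 0·2+1+0=1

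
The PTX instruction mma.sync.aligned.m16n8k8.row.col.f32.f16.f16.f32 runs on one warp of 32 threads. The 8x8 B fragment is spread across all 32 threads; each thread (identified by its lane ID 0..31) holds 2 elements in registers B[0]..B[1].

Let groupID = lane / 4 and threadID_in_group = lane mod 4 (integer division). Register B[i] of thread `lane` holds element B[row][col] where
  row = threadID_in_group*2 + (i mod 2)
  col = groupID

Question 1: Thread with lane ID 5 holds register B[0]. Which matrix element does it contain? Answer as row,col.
2,1

lane 5: gid=1 (5/4), tid=1 (5%4)
i=0: r=1*2+0=2, c=gid=1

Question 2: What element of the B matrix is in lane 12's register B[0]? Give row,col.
0,3

L=12->gid=12>>2=3, tid=12&3=0
[0]->row 0·2+0=0  col gid=3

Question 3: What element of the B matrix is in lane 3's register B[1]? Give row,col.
7,0

L=3=>grp=3>>2=0, tig=3&3=3
[1]=>row 3·2+1=7  col grp=0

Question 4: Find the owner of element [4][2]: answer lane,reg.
10,0

c:2=>grp=2  r:4=>tig=2,lo=0
L=2*4+2=10  i=0=0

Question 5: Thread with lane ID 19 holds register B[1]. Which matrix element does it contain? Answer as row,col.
lane 19: G=4 (19/4), T=3 (19%4)
i=1: r=3*2+1=7, c=G=4

7,4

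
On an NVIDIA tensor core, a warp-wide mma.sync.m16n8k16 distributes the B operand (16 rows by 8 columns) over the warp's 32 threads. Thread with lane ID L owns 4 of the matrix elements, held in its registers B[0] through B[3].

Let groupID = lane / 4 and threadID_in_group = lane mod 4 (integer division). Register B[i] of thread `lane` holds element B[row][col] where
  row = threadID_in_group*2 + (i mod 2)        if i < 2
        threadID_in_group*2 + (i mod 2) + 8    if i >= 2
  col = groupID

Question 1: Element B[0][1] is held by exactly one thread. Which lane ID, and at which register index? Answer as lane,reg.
4,0

c=1⇒gr=1  r=0⇒Rb=0,th=0,odd=0
L=1*4+0=4  i=0*2+0=0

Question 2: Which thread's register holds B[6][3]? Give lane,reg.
15,0

c=3⇒gr=3  r=6⇒Rb=0,th=3,odd=0
L=3*4+3=15  i=0*2+0=0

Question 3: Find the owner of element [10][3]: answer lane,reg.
c=3→G=3  r=10→rhi=1,T=1,p=0
L=3*4+1=13  i=1*2+0=2

13,2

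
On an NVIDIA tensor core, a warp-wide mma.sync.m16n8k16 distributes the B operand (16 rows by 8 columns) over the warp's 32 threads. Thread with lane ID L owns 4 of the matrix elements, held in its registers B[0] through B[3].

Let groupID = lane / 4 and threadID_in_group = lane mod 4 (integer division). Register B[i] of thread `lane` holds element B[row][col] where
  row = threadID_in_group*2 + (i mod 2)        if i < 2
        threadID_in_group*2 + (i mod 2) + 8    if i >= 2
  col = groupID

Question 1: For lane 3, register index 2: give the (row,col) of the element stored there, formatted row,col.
L=3->g=3>>2=0, t=3&3=3
[2]->row 3·2+0+8=14  col g=0

14,0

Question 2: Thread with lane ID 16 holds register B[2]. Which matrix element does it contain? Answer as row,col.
16: gid=4,tid=0
[2] (0*2+0+8,4) = (8,4)

8,4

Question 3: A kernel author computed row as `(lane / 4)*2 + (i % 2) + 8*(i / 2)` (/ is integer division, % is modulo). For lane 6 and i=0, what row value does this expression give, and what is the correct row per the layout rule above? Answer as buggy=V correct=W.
buggy=2 correct=4

`(lane / 4)*2 + (i % 2) + 8*(i / 2)`[6,0]→2
lane 6→6/4=1, 6 mod 4=2
i=0  r:2·2+0+0→4  c:1
row: 2 vs 4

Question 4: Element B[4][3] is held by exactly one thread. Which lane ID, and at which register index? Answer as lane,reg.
14,0

c:3=>grp=3  r:4=>rB=0,tig=2,lo=0
L=3*4+2=14  i=0*2+0=0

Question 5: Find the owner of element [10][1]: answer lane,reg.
c:1=>grp=1  r:10=>rB=1,tig=1,lo=0
L=1*4+1=5  i=1*2+0=2

5,2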